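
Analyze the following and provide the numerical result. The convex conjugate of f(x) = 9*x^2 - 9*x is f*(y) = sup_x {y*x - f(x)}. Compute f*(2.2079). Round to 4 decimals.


f*(y) = sup_x {y*x - a*x^2 - b*x} = sup_x {(y-b)*x - a*x^2}
FOC: (y - b) - 2a*x = 0 => x* = (y - b)/(2a)
x* = (2.2079 + 9)/(2*9) = 0.6227
f*(2.2079) = (y-b)^2/(4a) = (2.2079 + 9)^2/(4*9)
= 125.617/36 = 3.4894


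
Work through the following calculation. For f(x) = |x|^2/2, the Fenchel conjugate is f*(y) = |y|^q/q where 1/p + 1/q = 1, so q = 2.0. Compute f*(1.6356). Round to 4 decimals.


The conjugate exponent q satisfies 1/p + 1/q = 1.
p = 2, so q = 2/(2 - 1) = 2.0
|y|^q = 1.6356^2.0 = 2.6752
f*(1.6356) = 2.6752 / 2.0 = 1.3376


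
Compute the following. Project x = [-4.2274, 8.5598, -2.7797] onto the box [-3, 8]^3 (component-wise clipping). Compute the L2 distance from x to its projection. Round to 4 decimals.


Project each component onto [-3, 8].
clip(-4.2274) = -3.0, clip(8.5598) = 8.0, clip(-2.7797) = -2.7797
Projection = [-3.0, 8.0, -2.7797]
Squared diffs: [1.5065, 0.3134, 0.0]
Distance = sqrt(1.8199) = 1.349


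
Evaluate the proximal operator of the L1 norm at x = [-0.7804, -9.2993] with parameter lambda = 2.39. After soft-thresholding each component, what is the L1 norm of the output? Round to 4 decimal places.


Soft-thresholding with lambda = 2.39:
prox(-0.7804) = sign(-0.7804)*max(|-0.7804| - 2.39, 0) = 0.0
prox(-9.2993) = sign(-9.2993)*max(|-9.2993| - 2.39, 0) = -6.9093
prox(x) = [0.0, -6.9093]
||prox(x)||_1 = 0.0 + 6.9093 = 6.9093


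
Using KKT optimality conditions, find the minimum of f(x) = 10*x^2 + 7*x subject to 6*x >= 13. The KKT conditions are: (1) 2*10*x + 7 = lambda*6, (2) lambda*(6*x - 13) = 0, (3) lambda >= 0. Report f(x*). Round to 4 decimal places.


Step 1: Try lambda = 0 (constraint inactive).
x_unc = -7/(2*10) = -0.35
Check: 6*-0.35 = -2.1 < 13 -- violated!
Step 2: Constraint must be active: 6*x = 13
x* = 13/6 = 2.1667 (rounded; the exact value 13/6 is used below)
lambda = (2*10*(13/6) + 7)/6 = 8.3889
Step 3: Compute optimal value.
f(x*) = 10*(13/6)^2 + 7*(13/6) = 62.1111


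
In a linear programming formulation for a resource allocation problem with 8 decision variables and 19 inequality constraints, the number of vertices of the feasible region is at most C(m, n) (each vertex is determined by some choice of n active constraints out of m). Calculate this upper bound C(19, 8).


Each vertex corresponds to some choice of n active constraints out of m, so the number of vertices is at most C(m, n) = m! / (n!(m-n)!).
m = 19, n = 8
Numerator: 19 * 18 * 17 * 16 * 15 * 14 * 13 * 12
Denominator: 8! = 40320
C(19, 8) = 75582


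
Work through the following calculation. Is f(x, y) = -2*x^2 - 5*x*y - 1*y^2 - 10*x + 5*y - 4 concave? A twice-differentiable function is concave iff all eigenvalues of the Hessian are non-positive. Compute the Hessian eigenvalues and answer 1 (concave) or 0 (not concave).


The Hessian of f(x,y) = -2*x^2 - 5*x*y - 1*y^2 - 10*x + 5*y - 4 is:
H = [[-4, -5], [-5, -2]]
Trace = -4 - 2 = -6
Determinant = -4*-2 - (-5)^2 = -17
Discriminant = (-6)^2 - 4*-17 = 104.0
Eigenvalues: lambda_1 = -8.099, lambda_2 = 2.099
The function is not concave.

0


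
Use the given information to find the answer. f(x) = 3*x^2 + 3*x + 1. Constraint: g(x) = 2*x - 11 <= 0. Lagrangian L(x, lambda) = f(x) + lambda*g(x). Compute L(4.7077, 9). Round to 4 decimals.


Step 1: Evaluate f(x).
f(4.7077) = 3*4.7077^2 + 3*4.7077 + 1 = 81.6104
Step 2: Evaluate g(x).
g(4.7077) = 2*4.7077 - 11 = -1.5846
Step 3: Compute Lagrangian.
L = 81.6104 + 9*-1.5846 = 67.349


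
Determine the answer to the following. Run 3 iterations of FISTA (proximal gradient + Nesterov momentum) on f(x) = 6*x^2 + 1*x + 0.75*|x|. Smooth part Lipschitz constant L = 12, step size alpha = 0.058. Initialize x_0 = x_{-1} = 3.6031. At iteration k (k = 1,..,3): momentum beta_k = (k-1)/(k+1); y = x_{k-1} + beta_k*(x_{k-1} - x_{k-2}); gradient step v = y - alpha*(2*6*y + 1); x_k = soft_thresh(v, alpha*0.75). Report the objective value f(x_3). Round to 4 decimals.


FISTA on f(x) = 6*x^2 + 1*x + 0.75*|x|
L = 12, alpha = 0.058
Iteration 1: beta = 0.0, y = 3.6031 + 0.0*(3.6031 - 3.6031) = 3.6031
  grad(y) = 44.2372, v = y - alpha*grad = 1.0373
  prox(v) = soft_thresh(1.0373, 0.0435) = 0.9938
Iteration 2: beta = 0.3333, y = 0.9938 + 0.3333*(0.9938 - 3.6031) = 0.1241
  grad(y) = 2.4891, v = y - alpha*grad = -0.0203
  prox(v) = soft_thresh(-0.0203, 0.0435) = 0.0
Iteration 3: beta = 0.5, y = 0.0 + 0.5*(0.0 - 0.9938) = -0.4969
  grad(y) = -4.9631, v = y - alpha*grad = -0.2091
  prox(v) = soft_thresh(-0.2091, 0.0435) = -0.1656
f(x_3) = 6*(-0.1656)^2 + 1*(-0.1656) + 0.75*|-0.1656| = 0.1231


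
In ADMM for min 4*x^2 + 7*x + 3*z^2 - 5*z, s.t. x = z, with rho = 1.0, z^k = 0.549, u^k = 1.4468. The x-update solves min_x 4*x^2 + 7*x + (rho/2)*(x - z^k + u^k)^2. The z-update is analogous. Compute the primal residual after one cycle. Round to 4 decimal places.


ADMM iteration with rho = 1.0, z^k = 0.549, u^k = 1.4468
Step 1: x-update.
Minimize 4*x^2 + 7*x + (1.0/2)*(x - 0.549 + 1.4468)^2
FOC: (2*4 + 1.0)*x = -7 + 1.0*(0.549 - 1.4468)
x^{k+1} = -0.8775
Step 2: z-update.
Minimize 3*z^2 - 5*z + (1.0/2)*(-0.8775 - z + 1.4468)^2
FOC: (2*3 + 1.0)*z = 5 + 1.0*(-0.8775 + 1.4468)
z^{k+1} = 0.7956
Step 3: u-update.
u^{k+1} = 1.4468 - 0.8775 - 0.7956 = -0.2263
Step 4: Primal residual = |-0.8775 - 0.7956| = 1.6731


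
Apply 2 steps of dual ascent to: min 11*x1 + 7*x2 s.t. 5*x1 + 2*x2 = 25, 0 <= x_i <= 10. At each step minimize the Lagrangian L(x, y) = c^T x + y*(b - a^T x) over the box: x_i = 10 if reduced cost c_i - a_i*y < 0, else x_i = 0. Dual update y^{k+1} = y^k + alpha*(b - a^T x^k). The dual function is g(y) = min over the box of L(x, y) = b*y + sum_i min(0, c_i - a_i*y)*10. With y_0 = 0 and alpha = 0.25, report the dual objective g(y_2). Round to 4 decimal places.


Dual ascent for LP: min 11*x1 + 7*x2, 5*x1 + 2*x2 = 25, 0 <= x_i <= 10
Step 1: y^k = 0.0, reduced costs: (11.0, 7.0)
  x^k = (0.0, 0.0), subgradient = b - a^T x = 25.0
  y^{k+1} = 0.0 + 0.25*25.0 = 6.25
Step 2: y^k = 6.25, reduced costs: (-20.25, -5.5)
  x^k = (10.0, 10.0), subgradient = b - a^T x = -45.0
  y^{k+1} = 6.25 + 0.25*-45.0 = -5.0
Dual objective at y_2 = -5.0: reduced costs (36.0, 17.0), box minimizer x = (0.0, 0.0)
g(y_2) = b*y + (c1 - a1*y)*x1 + (c2 - a2*y)*x2 = 25*(-5.0) + 36.0*0.0 + 17.0*0.0 = -125.0 + 0.0 + 0.0 = -125.0


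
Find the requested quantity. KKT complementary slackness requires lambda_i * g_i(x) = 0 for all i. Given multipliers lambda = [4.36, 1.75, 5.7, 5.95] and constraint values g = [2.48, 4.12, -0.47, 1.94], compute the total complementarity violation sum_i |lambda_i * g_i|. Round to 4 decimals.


KKT complementary slackness check:
lambda_1 * g_1 = 4.36 * 2.48 = 10.8128
lambda_2 * g_2 = 1.75 * 4.12 = 7.21
lambda_3 * g_3 = 5.7 * -0.47 = -2.679
lambda_4 * g_4 = 5.95 * 1.94 = 11.543
Total violation = 10.8128 + 7.21 + 2.679 + 11.543 = 32.2448


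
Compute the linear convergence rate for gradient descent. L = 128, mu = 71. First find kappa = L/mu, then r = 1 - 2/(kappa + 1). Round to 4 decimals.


Step 1: Compute the condition number.
kappa = L/mu = 128/71 = 1.8028
Step 2: Compute the convergence rate.
r = 1 - 2/(kappa + 1) = 1 - 2*mu/(L + mu) = (L - mu)/(L + mu) = 57/199 = 0.2864


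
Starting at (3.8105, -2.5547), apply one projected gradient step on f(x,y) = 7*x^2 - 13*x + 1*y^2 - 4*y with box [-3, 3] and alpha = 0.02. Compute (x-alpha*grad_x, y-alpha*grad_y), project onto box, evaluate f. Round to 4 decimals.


Step 1: Compute gradient at (3.8105, -2.5547).
grad_x = 2*7*3.8105 - 13 = 40.347
grad_y = 2*1*-2.5547 - 4 = -9.1094
Step 2: Gradient step.
x_raw = 3.8105 - 0.02*40.347 = 3.0036
y_raw = -2.5547 - 0.02*-9.1094 = -2.3725
Step 3: Project onto [-3, 3].
x_proj = clip(3.0036) = 3.0
y_proj = clip(-2.3725) = -2.3725
Step 4: Evaluate f.
f(3.0, -2.3725) = 39.1189


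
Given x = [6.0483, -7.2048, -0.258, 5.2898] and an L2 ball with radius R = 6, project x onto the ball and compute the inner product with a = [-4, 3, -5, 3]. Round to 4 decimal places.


Step 1: Compute ||x|| (intermediates to 6 decimals).
||x|| = sqrt(6.0483^2 + (-7.2048)^2 + (-0.258)^2 + 5.2898^2) = 10.795352
Step 2: Project.
Since ||x|| > R, scale = R/||x|| = 6/10.795352 = 0.555795, proj(x) = scale * x
proj(x) = [3.361615, -4.004392, -0.143395, 2.940044]
Step 3: Dot product.
a^T * proj(x) = -4*3.361615 + 3*(-4.004392) - 5*(-0.143395) + 3*2.940044 = -15.9225


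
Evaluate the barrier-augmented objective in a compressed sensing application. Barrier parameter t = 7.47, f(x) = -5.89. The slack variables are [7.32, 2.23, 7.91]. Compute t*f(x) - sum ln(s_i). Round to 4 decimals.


Step 1: Compute log-barrier.
ln values: [1.9906, 0.802, 2.0681]
phi = -(1.9906 + 0.802 + 2.0681) = -4.8607
Step 2: Compute augmented objective.
t*f(x) = 7.47*-5.89 = -43.9983
Total = -43.9983 - 4.8607 = -48.859


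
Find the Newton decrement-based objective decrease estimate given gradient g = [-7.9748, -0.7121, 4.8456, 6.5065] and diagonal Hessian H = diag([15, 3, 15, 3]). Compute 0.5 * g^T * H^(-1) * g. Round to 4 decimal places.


Step 1: H is diagonal, so H^(-1) * g = [-0.5317, -0.2374, 0.323, 2.1688].
Step 2: g^T H^(-1) g = sum_i g_i^2 / H_ii
  = (-7.9748)^2/15 + (-0.7121)^2/3 + (4.8456)^2/15 + (6.5065)^2/3
  = 4.2398 + 0.169 + 1.5653 + 14.1115 = 20.0857
Step 3: Objective decrease = 0.5 * g^T H^(-1) g = 10.0428


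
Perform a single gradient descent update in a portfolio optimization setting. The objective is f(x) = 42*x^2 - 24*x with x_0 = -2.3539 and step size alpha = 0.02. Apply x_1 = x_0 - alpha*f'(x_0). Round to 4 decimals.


We compute the gradient at x_0 and apply the update.
f'(x) = 84*x - 24
f'(-2.3539) = 84*-2.3539 - 24 = -221.7276
x_1 = -2.3539 - 0.02*-221.7276 = 2.0807


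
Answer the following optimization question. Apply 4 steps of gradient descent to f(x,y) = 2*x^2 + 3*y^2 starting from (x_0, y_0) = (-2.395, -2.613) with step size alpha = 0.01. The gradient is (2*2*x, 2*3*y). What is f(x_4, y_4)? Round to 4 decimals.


Gradient descent on f(x,y) = 2*x^2 + 3*y^2.
Starting point: (-2.395, -2.613), alpha = 0.01
Step 1: grad_x = 2*2*-2.395 = -9.58, grad_y = 2*3*-2.613 = -15.678
  x_1 = -2.395 - 0.01*-9.58 = -2.2992
  y_1 = -2.613 - 0.01*-15.678 = -2.4562
Step 2: grad_x = 2*2*-2.2992 = -9.1968, grad_y = 2*3*-2.4562 = -14.7373
  x_2 = -2.2992 - 0.01*-9.1968 = -2.2072
  y_2 = -2.4562 - 0.01*-14.7373 = -2.3088
Step 3: grad_x = 2*2*-2.2072 = -8.8289, grad_y = 2*3*-2.3088 = -13.8531
  x_3 = -2.2072 - 0.01*-8.8289 = -2.1189
  y_3 = -2.3088 - 0.01*-13.8531 = -2.1703
Step 4: grad_x = 2*2*-2.1189 = -8.4758, grad_y = 2*3*-2.1703 = -13.0219
  x_4 = -2.1189 - 0.01*-8.4758 = -2.0342
  y_4 = -2.1703 - 0.01*-13.0219 = -2.0401
f(-2.0342, -2.0401) = 2*(-2.0342)^2 + 3*(-2.0401)^2 = 20.7618


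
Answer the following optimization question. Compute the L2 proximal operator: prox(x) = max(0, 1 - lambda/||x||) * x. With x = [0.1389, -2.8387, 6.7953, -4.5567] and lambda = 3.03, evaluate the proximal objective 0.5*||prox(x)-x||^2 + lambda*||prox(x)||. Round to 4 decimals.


Step 1: Compute ||x||.
||x|| = 8.6612
Step 2: Compute scaling factor.
scale = max(0, 1 - 3.03/8.6612) = 0.6502
Step 3: prox(x) = [0.0903, -1.8456, 4.4181, -2.9626]
||prox(x)|| = 5.6312
Step 4: Proximal objective.
0.5*||prox-x||^2 = 4.5905
lambda*||prox|| = 17.0625
Total = 21.6531


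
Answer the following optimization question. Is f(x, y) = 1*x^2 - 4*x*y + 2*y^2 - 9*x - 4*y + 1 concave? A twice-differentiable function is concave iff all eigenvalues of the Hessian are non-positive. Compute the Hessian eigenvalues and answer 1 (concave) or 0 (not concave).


The Hessian of f(x,y) = 1*x^2 - 4*x*y + 2*y^2 - 9*x - 4*y + 1 is:
H = [[2, -4], [-4, 4]]
Trace = 2 + 4 = 6
Determinant = 2*4 - (-4)^2 = -8
Discriminant = (6)^2 - 4*-8 = 68.0
Eigenvalues: lambda_1 = -1.1231, lambda_2 = 7.1231
The function is not concave.

0


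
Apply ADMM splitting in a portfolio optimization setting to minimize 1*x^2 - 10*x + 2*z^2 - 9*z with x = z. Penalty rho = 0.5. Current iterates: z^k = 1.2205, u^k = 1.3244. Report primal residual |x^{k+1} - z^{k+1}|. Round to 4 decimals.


ADMM iteration with rho = 0.5, z^k = 1.2205, u^k = 1.3244
Step 1: x-update.
Minimize 1*x^2 - 10*x + (0.5/2)*(x - 1.2205 + 1.3244)^2
FOC: (2*1 + 0.5)*x = 10 + 0.5*(1.2205 - 1.3244)
x^{k+1} = 3.9792
Step 2: z-update.
Minimize 2*z^2 - 9*z + (0.5/2)*(3.9792 - z + 1.3244)^2
FOC: (2*2 + 0.5)*z = 9 + 0.5*(3.9792 + 1.3244)
z^{k+1} = 2.5893
Step 3: u-update.
u^{k+1} = 1.3244 + 3.9792 - 2.5893 = 2.7143
Step 4: Primal residual = |3.9792 - 2.5893| = 1.3899


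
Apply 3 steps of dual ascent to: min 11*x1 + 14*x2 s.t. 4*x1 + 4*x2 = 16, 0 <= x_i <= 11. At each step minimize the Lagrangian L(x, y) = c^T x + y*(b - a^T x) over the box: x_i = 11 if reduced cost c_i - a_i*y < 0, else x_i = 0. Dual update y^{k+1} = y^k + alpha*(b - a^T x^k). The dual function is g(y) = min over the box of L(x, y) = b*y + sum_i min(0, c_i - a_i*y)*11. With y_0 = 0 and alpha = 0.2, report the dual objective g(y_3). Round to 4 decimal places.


Dual ascent for LP: min 11*x1 + 14*x2, 4*x1 + 4*x2 = 16, 0 <= x_i <= 11
Step 1: y^k = 0.0, reduced costs: (11.0, 14.0)
  x^k = (0.0, 0.0), subgradient = b - a^T x = 16.0
  y^{k+1} = 0.0 + 0.2*16.0 = 3.2
Step 2: y^k = 3.2, reduced costs: (-1.8, 1.2)
  x^k = (11.0, 0.0), subgradient = b - a^T x = -28.0
  y^{k+1} = 3.2 + 0.2*-28.0 = -2.4
Step 3: y^k = -2.4, reduced costs: (20.6, 23.6)
  x^k = (0.0, 0.0), subgradient = b - a^T x = 16.0
  y^{k+1} = -2.4 + 0.2*16.0 = 0.8
Dual objective at y_3 = 0.8: reduced costs (7.8, 10.8), box minimizer x = (0.0, 0.0)
g(y_3) = b*y + (c1 - a1*y)*x1 + (c2 - a2*y)*x2 = 16*0.8 + 7.8*0.0 + 10.8*0.0 = 12.8 + 0.0 + 0.0 = 12.8


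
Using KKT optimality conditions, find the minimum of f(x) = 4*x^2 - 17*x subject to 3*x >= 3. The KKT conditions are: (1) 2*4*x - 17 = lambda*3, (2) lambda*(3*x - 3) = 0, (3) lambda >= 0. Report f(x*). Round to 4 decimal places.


Step 1: Try lambda = 0 (constraint inactive).
Stationarity: 2*4*x - 17 = 0
x* = 17/(2*4) = 2.125
Check constraint: 3*2.125 = 6.375 >= 3 -- satisfied.
Step 2: Compute optimal value.
f(x*) = 4*2.125^2 - 17*2.125 = -18.0625


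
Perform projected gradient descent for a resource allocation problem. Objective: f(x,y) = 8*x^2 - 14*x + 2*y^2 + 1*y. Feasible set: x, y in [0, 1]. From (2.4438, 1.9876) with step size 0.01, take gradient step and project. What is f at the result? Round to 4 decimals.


Step 1: Compute gradient at (2.4438, 1.9876).
grad_x = 2*8*2.4438 - 14 = 25.1008
grad_y = 2*2*1.9876 + 1 = 8.9504
Step 2: Gradient step.
x_raw = 2.4438 - 0.01*25.1008 = 2.1928
y_raw = 1.9876 - 0.01*8.9504 = 1.8981
Step 3: Project onto [0, 1].
x_proj = clip(2.1928) = 1.0
y_proj = clip(1.8981) = 1.0
Step 4: Evaluate f.
f(1.0, 1.0) = -3.0


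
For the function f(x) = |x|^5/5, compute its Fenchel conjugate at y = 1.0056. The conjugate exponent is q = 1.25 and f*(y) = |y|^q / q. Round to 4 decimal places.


The conjugate exponent q satisfies 1/p + 1/q = 1.
p = 5, so q = 5/(5 - 1) = 1.25
|y|^q = 1.0056^1.25 = 1.007
f*(1.0056) = 1.007 / 1.25 = 0.8056


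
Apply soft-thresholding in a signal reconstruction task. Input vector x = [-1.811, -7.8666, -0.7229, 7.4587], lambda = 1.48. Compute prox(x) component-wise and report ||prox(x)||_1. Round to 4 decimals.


Soft-thresholding with lambda = 1.48:
prox(-1.811) = sign(-1.811)*max(|-1.811| - 1.48, 0) = -0.331
prox(-7.8666) = sign(-7.8666)*max(|-7.8666| - 1.48, 0) = -6.3866
prox(-0.7229) = sign(-0.7229)*max(|-0.7229| - 1.48, 0) = 0.0
prox(7.4587) = sign(7.4587)*max(|7.4587| - 1.48, 0) = 5.9787
prox(x) = [-0.331, -6.3866, 0.0, 5.9787]
||prox(x)||_1 = 0.331 + 6.3866 + 0.0 + 5.9787 = 12.6963


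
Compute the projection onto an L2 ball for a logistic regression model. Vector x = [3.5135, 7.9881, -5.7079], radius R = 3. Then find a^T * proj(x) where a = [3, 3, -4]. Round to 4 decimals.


Step 1: Compute ||x|| (intermediates to 6 decimals).
||x|| = sqrt(3.5135^2 + 7.9881^2 + (-5.7079)^2) = 10.427586
Step 2: Project.
Since ||x|| > R, scale = R/||x|| = 3/10.427586 = 0.287698, proj(x) = scale * x
proj(x) = [1.010827, 2.29816, -1.642151]
Step 3: Dot product.
a^T * proj(x) = 3*1.010827 + 3*2.29816 - 4*(-1.642151) = 16.4956


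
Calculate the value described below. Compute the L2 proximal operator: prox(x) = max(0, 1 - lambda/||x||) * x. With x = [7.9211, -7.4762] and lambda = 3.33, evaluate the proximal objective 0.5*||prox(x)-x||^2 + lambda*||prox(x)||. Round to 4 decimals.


Step 1: Compute ||x||.
||x|| = 10.8921
Step 2: Compute scaling factor.
scale = max(0, 1 - 3.33/10.8921) = 0.6943
Step 3: prox(x) = [5.4994, -5.1905]
||prox(x)|| = 7.5621
Step 4: Proximal objective.
0.5*||prox-x||^2 = 5.5445
lambda*||prox|| = 25.1818
Total = 30.7262


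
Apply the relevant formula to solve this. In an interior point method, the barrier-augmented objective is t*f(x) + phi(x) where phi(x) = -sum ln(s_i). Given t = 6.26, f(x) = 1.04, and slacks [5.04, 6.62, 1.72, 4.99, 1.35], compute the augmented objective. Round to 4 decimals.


Step 1: Compute log-barrier.
ln values: [1.6174, 1.8901, 0.5423, 1.6074, 0.3001]
phi = -(1.6174 + 1.8901 + 0.5423 + 1.6074 + 0.3001) = -5.9574
Step 2: Compute augmented objective.
t*f(x) = 6.26*1.04 = 6.5104
Total = 6.5104 - 5.9574 = 0.553


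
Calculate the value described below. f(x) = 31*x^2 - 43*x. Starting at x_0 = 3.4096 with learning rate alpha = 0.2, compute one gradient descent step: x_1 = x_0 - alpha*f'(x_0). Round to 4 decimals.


We compute the gradient at x_0 and apply the update.
f'(x) = 62*x - 43
f'(3.4096) = 62*3.4096 - 43 = 168.3952
x_1 = 3.4096 - 0.2*168.3952 = -30.2694


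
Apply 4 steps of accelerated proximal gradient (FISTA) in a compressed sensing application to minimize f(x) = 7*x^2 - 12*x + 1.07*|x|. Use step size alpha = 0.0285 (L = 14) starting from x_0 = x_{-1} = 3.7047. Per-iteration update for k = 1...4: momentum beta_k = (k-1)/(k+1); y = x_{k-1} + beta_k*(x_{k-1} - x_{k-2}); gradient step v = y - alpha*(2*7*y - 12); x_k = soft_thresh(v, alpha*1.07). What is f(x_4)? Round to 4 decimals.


FISTA on f(x) = 7*x^2 - 12*x + 1.07*|x|
L = 14, alpha = 0.0285
Iteration 1: beta = 0.0, y = 3.7047 + 0.0*(3.7047 - 3.7047) = 3.7047
  grad(y) = 39.8658, v = y - alpha*grad = 2.5685
  prox(v) = soft_thresh(2.5685, 0.0305) = 2.538
Iteration 2: beta = 0.3333, y = 2.538 + 0.3333*(2.538 - 3.7047) = 2.1491
  grad(y) = 18.088, v = y - alpha*grad = 1.6336
  prox(v) = soft_thresh(1.6336, 0.0305) = 1.6031
Iteration 3: beta = 0.5, y = 1.6031 + 0.5*(1.6031 - 2.538) = 1.1357
  grad(y) = 3.8997, v = y - alpha*grad = 1.0246
  prox(v) = soft_thresh(1.0246, 0.0305) = 0.9941
Iteration 4: beta = 0.6, y = 0.9941 + 0.6*(0.9941 - 1.6031) = 0.6286
  grad(y) = -3.1995, v = y - alpha*grad = 0.7198
  prox(v) = soft_thresh(0.7198, 0.0305) = 0.6893
f(x_4) = 7*0.6893^2 - 12*0.6893 + 1.07*|0.6893| = -4.2081


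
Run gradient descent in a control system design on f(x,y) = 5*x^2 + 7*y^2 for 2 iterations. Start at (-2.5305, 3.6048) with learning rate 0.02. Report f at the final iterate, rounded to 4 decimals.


Gradient descent on f(x,y) = 5*x^2 + 7*y^2.
Starting point: (-2.5305, 3.6048), alpha = 0.02
Step 1: grad_x = 2*5*-2.5305 = -25.305, grad_y = 2*7*3.6048 = 50.4672
  x_1 = -2.5305 - 0.02*-25.305 = -2.0244
  y_1 = 3.6048 - 0.02*50.4672 = 2.5955
Step 2: grad_x = 2*5*-2.0244 = -20.244, grad_y = 2*7*2.5955 = 36.3364
  x_2 = -2.0244 - 0.02*-20.244 = -1.6195
  y_2 = 2.5955 - 0.02*36.3364 = 1.8687
f(-1.6195, 1.8687) = 5*(-1.6195)^2 + 7*1.8687^2 = 37.5592


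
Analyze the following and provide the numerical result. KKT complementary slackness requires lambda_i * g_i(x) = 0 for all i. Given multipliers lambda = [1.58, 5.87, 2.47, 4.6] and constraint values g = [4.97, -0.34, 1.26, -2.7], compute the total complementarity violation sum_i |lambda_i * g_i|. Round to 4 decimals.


KKT complementary slackness check:
lambda_1 * g_1 = 1.58 * 4.97 = 7.8526
lambda_2 * g_2 = 5.87 * -0.34 = -1.9958
lambda_3 * g_3 = 2.47 * 1.26 = 3.1122
lambda_4 * g_4 = 4.6 * -2.7 = -12.42
Total violation = 7.8526 + 1.9958 + 3.1122 + 12.42 = 25.3806


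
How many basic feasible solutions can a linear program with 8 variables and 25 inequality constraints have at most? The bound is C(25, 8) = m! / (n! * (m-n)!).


Each vertex corresponds to some choice of n active constraints out of m, so the number of vertices is at most C(m, n) = m! / (n!(m-n)!).
m = 25, n = 8
Numerator: 25 * 24 * 23 * 22 * 21 * 20 * 19 * 18
Denominator: 8! = 40320
C(25, 8) = 1081575


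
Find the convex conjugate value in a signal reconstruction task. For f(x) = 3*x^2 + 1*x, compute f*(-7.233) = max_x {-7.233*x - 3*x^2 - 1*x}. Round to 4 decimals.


f*(y) = sup_x {y*x - a*x^2 - b*x} = sup_x {(y-b)*x - a*x^2}
FOC: (y - b) - 2a*x = 0 => x* = (y - b)/(2a)
x* = (-7.233 - 1)/(2*3) = -1.3722
f*(-7.233) = (y-b)^2/(4a) = (-7.233 - 1)^2/(4*3)
= 67.7823/12 = 5.6485


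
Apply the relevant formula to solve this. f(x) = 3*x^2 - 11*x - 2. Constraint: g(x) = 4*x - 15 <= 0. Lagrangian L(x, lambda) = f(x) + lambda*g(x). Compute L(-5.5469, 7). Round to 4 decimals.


Step 1: Evaluate f(x).
f(-5.5469) = 3*(-5.5469)^2 - 11*(-5.5469) - 2 = 151.3202
Step 2: Evaluate g(x).
g(-5.5469) = 4*-5.5469 - 15 = -37.1876
Step 3: Compute Lagrangian.
L = 151.3202 + 7*-37.1876 = -108.993


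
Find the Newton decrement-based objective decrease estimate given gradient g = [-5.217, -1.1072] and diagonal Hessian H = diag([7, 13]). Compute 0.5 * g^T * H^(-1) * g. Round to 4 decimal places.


Step 1: H is diagonal, so H^(-1) * g = [-0.7453, -0.0852].
Step 2: g^T H^(-1) g = sum_i g_i^2 / H_ii
  = (-5.217)^2/7 + (-1.1072)^2/13
  = 3.8882 + 0.0943 = 3.9825
Step 3: Objective decrease = 0.5 * g^T H^(-1) g = 1.9912


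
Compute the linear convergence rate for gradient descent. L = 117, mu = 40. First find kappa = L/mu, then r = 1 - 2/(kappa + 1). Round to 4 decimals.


Step 1: Compute the condition number.
kappa = L/mu = 117/40 = 2.925
Step 2: Compute the convergence rate.
r = 1 - 2/(kappa + 1) = 1 - 2*mu/(L + mu) = (L - mu)/(L + mu) = 77/157 = 0.4904


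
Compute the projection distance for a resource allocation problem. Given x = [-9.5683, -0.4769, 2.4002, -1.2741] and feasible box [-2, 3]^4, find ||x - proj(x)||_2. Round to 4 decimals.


Project each component onto [-2, 3].
clip(-9.5683) = -2.0, clip(-0.4769) = -0.4769, clip(2.4002) = 2.4002, clip(-1.2741) = -1.2741
Projection = [-2.0, -0.4769, 2.4002, -1.2741]
Squared diffs: [57.2792, 0.0, 0.0, 0.0]
Distance = sqrt(57.2792) = 7.5683


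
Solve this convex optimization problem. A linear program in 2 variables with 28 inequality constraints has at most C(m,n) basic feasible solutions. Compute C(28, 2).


Each vertex corresponds to some choice of n active constraints out of m, so the number of vertices is at most C(m, n) = m! / (n!(m-n)!).
m = 28, n = 2
Numerator: 28 * 27
Denominator: 2! = 2
C(28, 2) = 378


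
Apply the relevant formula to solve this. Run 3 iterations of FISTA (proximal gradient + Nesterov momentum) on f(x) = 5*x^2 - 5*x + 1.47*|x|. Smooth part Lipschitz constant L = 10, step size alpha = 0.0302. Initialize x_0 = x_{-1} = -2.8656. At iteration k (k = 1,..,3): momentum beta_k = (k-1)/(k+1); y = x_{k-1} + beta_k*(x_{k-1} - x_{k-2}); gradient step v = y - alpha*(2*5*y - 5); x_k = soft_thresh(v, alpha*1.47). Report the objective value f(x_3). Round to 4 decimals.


FISTA on f(x) = 5*x^2 - 5*x + 1.47*|x|
L = 10, alpha = 0.0302
Iteration 1: beta = 0.0, y = -2.8656 + 0.0*(-2.8656 + 2.8656) = -2.8656
  grad(y) = -33.656, v = y - alpha*grad = -1.8492
  prox(v) = soft_thresh(-1.8492, 0.0444) = -1.8048
Iteration 2: beta = 0.3333, y = -1.8048 + 0.3333*(-1.8048 + 2.8656) = -1.4512
  grad(y) = -19.5119, v = y - alpha*grad = -0.8619
  prox(v) = soft_thresh(-0.8619, 0.0444) = -0.8175
Iteration 3: beta = 0.5, y = -0.8175 + 0.5*(-0.8175 + 1.8048) = -0.3239
  grad(y) = -8.2391, v = y - alpha*grad = -0.0751
  prox(v) = soft_thresh(-0.0751, 0.0444) = -0.0307
f(x_3) = 5*(-0.0307)^2 - 5*(-0.0307) + 1.47*|-0.0307| = 0.2033


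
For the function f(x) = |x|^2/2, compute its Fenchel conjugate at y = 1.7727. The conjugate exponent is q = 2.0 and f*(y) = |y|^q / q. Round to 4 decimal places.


The conjugate exponent q satisfies 1/p + 1/q = 1.
p = 2, so q = 2/(2 - 1) = 2.0
|y|^q = 1.7727^2.0 = 3.1425
f*(1.7727) = 3.1425 / 2.0 = 1.5712


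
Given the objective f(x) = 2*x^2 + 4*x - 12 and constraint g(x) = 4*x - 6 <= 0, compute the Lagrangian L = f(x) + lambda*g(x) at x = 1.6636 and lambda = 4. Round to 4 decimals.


Step 1: Evaluate f(x).
f(1.6636) = 2*1.6636^2 + 4*1.6636 - 12 = 0.1895
Step 2: Evaluate g(x).
g(1.6636) = 4*1.6636 - 6 = 0.6544
Step 3: Compute Lagrangian.
L = 0.1895 + 4*0.6544 = 2.8071


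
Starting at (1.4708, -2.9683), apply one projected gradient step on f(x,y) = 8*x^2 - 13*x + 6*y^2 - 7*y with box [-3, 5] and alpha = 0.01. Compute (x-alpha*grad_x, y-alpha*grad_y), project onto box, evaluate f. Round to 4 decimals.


Step 1: Compute gradient at (1.4708, -2.9683).
grad_x = 2*8*1.4708 - 13 = 10.5328
grad_y = 2*6*-2.9683 - 7 = -42.6196
Step 2: Gradient step.
x_raw = 1.4708 - 0.01*10.5328 = 1.3655
y_raw = -2.9683 - 0.01*-42.6196 = -2.5421
Step 3: Project onto [-3, 5].
x_proj = clip(1.3655) = 1.3655
y_proj = clip(-2.5421) = -2.5421
Step 4: Evaluate f.
f(1.3655, -2.5421) = 53.7335


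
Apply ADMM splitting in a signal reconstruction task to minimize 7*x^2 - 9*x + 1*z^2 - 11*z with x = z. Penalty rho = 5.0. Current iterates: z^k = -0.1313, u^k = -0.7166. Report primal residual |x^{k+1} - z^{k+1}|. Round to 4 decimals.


ADMM iteration with rho = 5.0, z^k = -0.1313, u^k = -0.7166
Step 1: x-update.
Minimize 7*x^2 - 9*x + (5.0/2)*(x + 0.1313 - 0.7166)^2
FOC: (2*7 + 5.0)*x = 9 + 5.0*(-0.1313 + 0.7166)
x^{k+1} = 0.6277
Step 2: z-update.
Minimize 1*z^2 - 11*z + (5.0/2)*(0.6277 - z - 0.7166)^2
FOC: (2*1 + 5.0)*z = 11 + 5.0*(0.6277 - 0.7166)
z^{k+1} = 1.5079
Step 3: u-update.
u^{k+1} = -0.7166 + 0.6277 - 1.5079 = -1.5968
Step 4: Primal residual = |0.6277 - 1.5079| = 0.8802


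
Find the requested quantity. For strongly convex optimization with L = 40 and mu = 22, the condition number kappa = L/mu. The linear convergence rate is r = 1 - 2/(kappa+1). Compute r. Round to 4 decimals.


Step 1: Compute the condition number.
kappa = L/mu = 40/22 = 1.8182
Step 2: Compute the convergence rate.
r = 1 - 2/(kappa + 1) = 1 - 2*mu/(L + mu) = (L - mu)/(L + mu) = 18/62 = 0.2903


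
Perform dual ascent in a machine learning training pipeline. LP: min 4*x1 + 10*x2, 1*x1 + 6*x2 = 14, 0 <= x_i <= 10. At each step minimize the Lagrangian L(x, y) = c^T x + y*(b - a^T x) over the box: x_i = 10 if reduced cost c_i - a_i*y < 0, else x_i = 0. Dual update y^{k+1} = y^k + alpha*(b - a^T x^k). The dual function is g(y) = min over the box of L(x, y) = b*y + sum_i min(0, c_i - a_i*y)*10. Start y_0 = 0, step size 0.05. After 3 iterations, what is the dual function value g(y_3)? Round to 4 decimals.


Dual ascent for LP: min 4*x1 + 10*x2, 1*x1 + 6*x2 = 14, 0 <= x_i <= 10
Step 1: y^k = 0.0, reduced costs: (4.0, 10.0)
  x^k = (0.0, 0.0), subgradient = b - a^T x = 14.0
  y^{k+1} = 0.0 + 0.05*14.0 = 0.7
Step 2: y^k = 0.7, reduced costs: (3.3, 5.8)
  x^k = (0.0, 0.0), subgradient = b - a^T x = 14.0
  y^{k+1} = 0.7 + 0.05*14.0 = 1.4
Step 3: y^k = 1.4, reduced costs: (2.6, 1.6)
  x^k = (0.0, 0.0), subgradient = b - a^T x = 14.0
  y^{k+1} = 1.4 + 0.05*14.0 = 2.1
Dual objective at y_3 = 2.1: reduced costs (1.9, -2.6), box minimizer x = (0.0, 10.0)
g(y_3) = b*y + (c1 - a1*y)*x1 + (c2 - a2*y)*x2 = 14*2.1 + 1.9*0.0 + (-2.6)*10.0 = 29.4 + 0.0 - 26.0 = 3.4


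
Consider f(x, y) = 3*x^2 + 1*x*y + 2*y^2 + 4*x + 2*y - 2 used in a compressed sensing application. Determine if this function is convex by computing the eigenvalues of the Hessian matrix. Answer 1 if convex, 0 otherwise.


The Hessian of f(x,y) = 3*x^2 + 1*x*y + 2*y^2 + 4*x + 2*y - 2 is:
H = [[6, 1], [1, 4]]
Trace = 6 + 4 = 10
Determinant = 6*4 - (1)^2 = 23
Discriminant = (10)^2 - 4*23 = 8.0
Eigenvalues: lambda_1 = 3.5858, lambda_2 = 6.4142
The function is convex.

1


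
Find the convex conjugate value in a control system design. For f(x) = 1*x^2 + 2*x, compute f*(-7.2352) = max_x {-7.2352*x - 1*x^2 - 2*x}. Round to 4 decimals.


f*(y) = sup_x {y*x - a*x^2 - b*x} = sup_x {(y-b)*x - a*x^2}
FOC: (y - b) - 2a*x = 0 => x* = (y - b)/(2a)
x* = (-7.2352 - 2)/(2*1) = -4.6176
f*(-7.2352) = (y-b)^2/(4a) = (-7.2352 - 2)^2/(4*1)
= 85.2889/4 = 21.3222


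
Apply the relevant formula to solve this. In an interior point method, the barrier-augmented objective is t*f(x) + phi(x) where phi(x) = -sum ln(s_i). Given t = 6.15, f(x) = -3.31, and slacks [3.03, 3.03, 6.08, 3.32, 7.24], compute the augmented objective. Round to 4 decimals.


Step 1: Compute log-barrier.
ln values: [1.1086, 1.1086, 1.805, 1.2, 1.9796]
phi = -(1.1086 + 1.1086 + 1.805 + 1.2 + 1.9796) = -7.2017
Step 2: Compute augmented objective.
t*f(x) = 6.15*-3.31 = -20.3565
Total = -20.3565 - 7.2017 = -27.5582


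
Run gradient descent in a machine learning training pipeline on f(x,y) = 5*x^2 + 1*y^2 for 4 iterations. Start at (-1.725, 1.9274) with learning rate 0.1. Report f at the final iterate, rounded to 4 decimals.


Gradient descent on f(x,y) = 5*x^2 + 1*y^2.
Starting point: (-1.725, 1.9274), alpha = 0.1
Step 1: grad_x = 2*5*-1.725 = -17.25, grad_y = 2*1*1.9274 = 3.8548
  x_1 = -1.725 - 0.1*-17.25 = 0.0
  y_1 = 1.9274 - 0.1*3.8548 = 1.5419
Step 2: grad_x = 2*5*0.0 = 0.0, grad_y = 2*1*1.5419 = 3.0838
  x_2 = 0.0 - 0.1*0.0 = 0.0
  y_2 = 1.5419 - 0.1*3.0838 = 1.2335
Step 3: grad_x = 2*5*0.0 = 0.0, grad_y = 2*1*1.2335 = 2.4671
  x_3 = 0.0 - 0.1*0.0 = 0.0
  y_3 = 1.2335 - 0.1*2.4671 = 0.9868
Step 4: grad_x = 2*5*0.0 = 0.0, grad_y = 2*1*0.9868 = 1.9737
  x_4 = 0.0 - 0.1*0.0 = 0.0
  y_4 = 0.9868 - 0.1*1.9737 = 0.7895
f(0.0, 0.7895) = 5*0.0^2 + 1*0.7895^2 = 0.6233


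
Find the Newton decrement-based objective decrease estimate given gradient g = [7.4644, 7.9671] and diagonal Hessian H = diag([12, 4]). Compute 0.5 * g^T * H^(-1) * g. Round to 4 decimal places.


Step 1: H is diagonal, so H^(-1) * g = [0.622, 1.9918].
Step 2: g^T H^(-1) g = sum_i g_i^2 / H_ii
  = (7.4644)^2/12 + (7.9671)^2/4
  = 4.6431 + 15.8687 = 20.5118
Step 3: Objective decrease = 0.5 * g^T H^(-1) g = 10.2559


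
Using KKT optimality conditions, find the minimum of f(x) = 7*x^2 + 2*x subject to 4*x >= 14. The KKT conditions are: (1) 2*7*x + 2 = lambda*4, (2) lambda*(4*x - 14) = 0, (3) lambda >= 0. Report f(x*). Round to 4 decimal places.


Step 1: Try lambda = 0 (constraint inactive).
x_unc = -2/(2*7) = -0.1429
Check: 4*-0.1429 = -0.5716 < 14 -- violated!
Step 2: Constraint must be active: 4*x = 14
x* = 14/4 = 3.5
lambda = (2*7*3.5 + 2)/4 = 12.75
Step 3: Compute optimal value.
f(x*) = 7*3.5^2 + 2*3.5 = 92.75


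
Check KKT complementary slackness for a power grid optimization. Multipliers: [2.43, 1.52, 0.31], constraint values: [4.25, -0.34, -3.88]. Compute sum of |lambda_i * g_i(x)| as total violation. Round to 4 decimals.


KKT complementary slackness check:
lambda_1 * g_1 = 2.43 * 4.25 = 10.3275
lambda_2 * g_2 = 1.52 * -0.34 = -0.5168
lambda_3 * g_3 = 0.31 * -3.88 = -1.2028
Total violation = 10.3275 + 0.5168 + 1.2028 = 12.0471


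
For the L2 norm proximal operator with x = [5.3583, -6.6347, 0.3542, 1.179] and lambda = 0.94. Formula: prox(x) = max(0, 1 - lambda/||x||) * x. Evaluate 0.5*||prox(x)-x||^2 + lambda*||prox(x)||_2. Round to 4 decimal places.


Step 1: Compute ||x||.
||x|| = 8.6166
Step 2: Compute scaling factor.
scale = max(0, 1 - 0.94/8.6166) = 0.8909
Step 3: prox(x) = [4.7738, -5.9109, 0.3156, 1.0504]
||prox(x)|| = 7.6766
Step 4: Proximal objective.
0.5*||prox-x||^2 = 0.4418
lambda*||prox|| = 7.216
Total = 7.6578


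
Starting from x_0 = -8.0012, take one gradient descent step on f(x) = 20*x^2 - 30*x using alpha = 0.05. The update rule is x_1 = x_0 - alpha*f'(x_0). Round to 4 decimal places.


We compute the gradient at x_0 and apply the update.
f'(x) = 40*x - 30
f'(-8.0012) = 40*-8.0012 - 30 = -350.048
x_1 = -8.0012 - 0.05*-350.048 = 9.5012


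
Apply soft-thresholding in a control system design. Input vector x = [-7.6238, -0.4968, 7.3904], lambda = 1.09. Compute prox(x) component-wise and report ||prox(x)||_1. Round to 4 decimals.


Soft-thresholding with lambda = 1.09:
prox(-7.6238) = sign(-7.6238)*max(|-7.6238| - 1.09, 0) = -6.5338
prox(-0.4968) = sign(-0.4968)*max(|-0.4968| - 1.09, 0) = 0.0
prox(7.3904) = sign(7.3904)*max(|7.3904| - 1.09, 0) = 6.3004
prox(x) = [-6.5338, 0.0, 6.3004]
||prox(x)||_1 = 6.5338 + 0.0 + 6.3004 = 12.8342


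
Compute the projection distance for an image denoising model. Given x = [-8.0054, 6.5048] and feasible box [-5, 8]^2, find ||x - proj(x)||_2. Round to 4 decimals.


Project each component onto [-5, 8].
clip(-8.0054) = -5.0, clip(6.5048) = 6.5048
Projection = [-5.0, 6.5048]
Squared diffs: [9.0324, 0.0]
Distance = sqrt(9.0324) = 3.0054


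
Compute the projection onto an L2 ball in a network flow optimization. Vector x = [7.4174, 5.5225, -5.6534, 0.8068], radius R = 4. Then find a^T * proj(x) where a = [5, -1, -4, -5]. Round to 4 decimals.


Step 1: Compute ||x|| (intermediates to 6 decimals).
||x|| = sqrt(7.4174^2 + 5.5225^2 + (-5.6534)^2 + 0.8068^2) = 10.868656
Step 2: Project.
Since ||x|| > R, scale = R/||x|| = 4/10.868656 = 0.368031, proj(x) = scale * x
proj(x) = [2.729833, 2.032451, -2.080626, 0.296927]
Step 3: Dot product.
a^T * proj(x) = 5*2.729833 - 1*2.032451 - 4*(-2.080626) - 5*0.296927 = 18.4546


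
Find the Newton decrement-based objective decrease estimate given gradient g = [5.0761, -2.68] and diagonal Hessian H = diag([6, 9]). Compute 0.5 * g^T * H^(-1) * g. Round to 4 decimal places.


Step 1: H is diagonal, so H^(-1) * g = [0.846, -0.2978].
Step 2: g^T H^(-1) g = sum_i g_i^2 / H_ii
  = (5.0761)^2/6 + (-2.68)^2/9
  = 4.2945 + 0.798 = 5.0925
Step 3: Objective decrease = 0.5 * g^T H^(-1) g = 2.5463


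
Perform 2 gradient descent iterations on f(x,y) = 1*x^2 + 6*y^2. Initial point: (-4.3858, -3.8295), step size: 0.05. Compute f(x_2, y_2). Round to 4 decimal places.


Gradient descent on f(x,y) = 1*x^2 + 6*y^2.
Starting point: (-4.3858, -3.8295), alpha = 0.05
Step 1: grad_x = 2*1*-4.3858 = -8.7716, grad_y = 2*6*-3.8295 = -45.954
  x_1 = -4.3858 - 0.05*-8.7716 = -3.9472
  y_1 = -3.8295 - 0.05*-45.954 = -1.5318
Step 2: grad_x = 2*1*-3.9472 = -7.8944, grad_y = 2*6*-1.5318 = -18.3816
  x_2 = -3.9472 - 0.05*-7.8944 = -3.5525
  y_2 = -1.5318 - 0.05*-18.3816 = -0.6127
f(-3.5525, -0.6127) = 1*(-3.5525)^2 + 6*(-0.6127)^2 = 14.8728


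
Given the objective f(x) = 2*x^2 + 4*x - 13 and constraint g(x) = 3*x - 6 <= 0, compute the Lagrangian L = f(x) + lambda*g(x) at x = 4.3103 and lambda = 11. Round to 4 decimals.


Step 1: Evaluate f(x).
f(4.3103) = 2*4.3103^2 + 4*4.3103 - 13 = 41.3986
Step 2: Evaluate g(x).
g(4.3103) = 3*4.3103 - 6 = 6.9309
Step 3: Compute Lagrangian.
L = 41.3986 + 11*6.9309 = 117.6385


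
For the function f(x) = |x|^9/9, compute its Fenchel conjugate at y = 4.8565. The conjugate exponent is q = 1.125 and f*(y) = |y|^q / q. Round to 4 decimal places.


The conjugate exponent q satisfies 1/p + 1/q = 1.
p = 9, so q = 9/(9 - 1) = 1.125
|y|^q = 4.8565^1.125 = 5.9172
f*(4.8565) = 5.9172 / 1.125 = 5.2597


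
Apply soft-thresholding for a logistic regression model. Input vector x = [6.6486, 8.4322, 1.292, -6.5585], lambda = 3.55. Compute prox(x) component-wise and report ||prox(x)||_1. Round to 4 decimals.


Soft-thresholding with lambda = 3.55:
prox(6.6486) = sign(6.6486)*max(|6.6486| - 3.55, 0) = 3.0986
prox(8.4322) = sign(8.4322)*max(|8.4322| - 3.55, 0) = 4.8822
prox(1.292) = sign(1.292)*max(|1.292| - 3.55, 0) = 0.0
prox(-6.5585) = sign(-6.5585)*max(|-6.5585| - 3.55, 0) = -3.0085
prox(x) = [3.0986, 4.8822, 0.0, -3.0085]
||prox(x)||_1 = 3.0986 + 4.8822 + 0.0 + 3.0085 = 10.9893


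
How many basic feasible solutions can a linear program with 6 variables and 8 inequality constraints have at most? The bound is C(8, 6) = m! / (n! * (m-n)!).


Each vertex corresponds to some choice of n active constraints out of m, so the number of vertices is at most C(m, n) = m! / (n!(m-n)!).
m = 8, n = 6
Numerator: 8 * 7 * 6 * 5 * 4 * 3
Denominator: 6! = 720
C(8, 6) = 28


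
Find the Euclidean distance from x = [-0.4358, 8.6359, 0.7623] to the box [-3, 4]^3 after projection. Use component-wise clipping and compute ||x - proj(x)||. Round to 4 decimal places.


Project each component onto [-3, 4].
clip(-0.4358) = -0.4358, clip(8.6359) = 4.0, clip(0.7623) = 0.7623
Projection = [-0.4358, 4.0, 0.7623]
Squared diffs: [0.0, 21.4916, 0.0]
Distance = sqrt(21.4916) = 4.6359


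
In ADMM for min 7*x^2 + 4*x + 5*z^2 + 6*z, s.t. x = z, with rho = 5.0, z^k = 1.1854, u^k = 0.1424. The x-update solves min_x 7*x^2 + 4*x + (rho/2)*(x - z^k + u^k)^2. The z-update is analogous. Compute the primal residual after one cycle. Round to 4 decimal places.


ADMM iteration with rho = 5.0, z^k = 1.1854, u^k = 0.1424
Step 1: x-update.
Minimize 7*x^2 + 4*x + (5.0/2)*(x - 1.1854 + 0.1424)^2
FOC: (2*7 + 5.0)*x = -4 + 5.0*(1.1854 - 0.1424)
x^{k+1} = 0.0639
Step 2: z-update.
Minimize 5*z^2 + 6*z + (5.0/2)*(0.0639 - z + 0.1424)^2
FOC: (2*5 + 5.0)*z = -6 + 5.0*(0.0639 + 0.1424)
z^{k+1} = -0.3312
Step 3: u-update.
u^{k+1} = 0.1424 + 0.0639 + 0.3312 = 0.5376
Step 4: Primal residual = |0.0639 + 0.3312| = 0.3952


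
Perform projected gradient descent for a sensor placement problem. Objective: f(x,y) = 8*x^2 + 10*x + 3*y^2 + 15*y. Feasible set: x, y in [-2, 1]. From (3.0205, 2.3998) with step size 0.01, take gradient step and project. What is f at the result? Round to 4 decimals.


Step 1: Compute gradient at (3.0205, 2.3998).
grad_x = 2*8*3.0205 + 10 = 58.328
grad_y = 2*3*2.3998 + 15 = 29.3988
Step 2: Gradient step.
x_raw = 3.0205 - 0.01*58.328 = 2.4372
y_raw = 2.3998 - 0.01*29.3988 = 2.1058
Step 3: Project onto [-2, 1].
x_proj = clip(2.4372) = 1.0
y_proj = clip(2.1058) = 1.0
Step 4: Evaluate f.
f(1.0, 1.0) = 36.0


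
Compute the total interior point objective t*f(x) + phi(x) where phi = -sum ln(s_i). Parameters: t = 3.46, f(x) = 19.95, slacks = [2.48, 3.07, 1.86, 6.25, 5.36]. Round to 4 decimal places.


Step 1: Compute log-barrier.
ln values: [0.9083, 1.1217, 0.6206, 1.8326, 1.679]
phi = -(0.9083 + 1.1217 + 0.6206 + 1.8326 + 1.679) = -6.1621
Step 2: Compute augmented objective.
t*f(x) = 3.46*19.95 = 69.027
Total = 69.027 - 6.1621 = 62.8649


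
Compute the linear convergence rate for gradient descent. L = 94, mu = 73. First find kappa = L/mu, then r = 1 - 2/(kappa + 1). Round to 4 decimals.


Step 1: Compute the condition number.
kappa = L/mu = 94/73 = 1.2877
Step 2: Compute the convergence rate.
r = 1 - 2/(kappa + 1) = 1 - 2*mu/(L + mu) = (L - mu)/(L + mu) = 21/167 = 0.1257


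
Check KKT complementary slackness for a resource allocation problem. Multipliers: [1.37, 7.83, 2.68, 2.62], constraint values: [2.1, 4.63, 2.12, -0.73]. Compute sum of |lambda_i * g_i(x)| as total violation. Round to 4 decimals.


KKT complementary slackness check:
lambda_1 * g_1 = 1.37 * 2.1 = 2.877
lambda_2 * g_2 = 7.83 * 4.63 = 36.2529
lambda_3 * g_3 = 2.68 * 2.12 = 5.6816
lambda_4 * g_4 = 2.62 * -0.73 = -1.9126
Total violation = 2.877 + 36.2529 + 5.6816 + 1.9126 = 46.7241


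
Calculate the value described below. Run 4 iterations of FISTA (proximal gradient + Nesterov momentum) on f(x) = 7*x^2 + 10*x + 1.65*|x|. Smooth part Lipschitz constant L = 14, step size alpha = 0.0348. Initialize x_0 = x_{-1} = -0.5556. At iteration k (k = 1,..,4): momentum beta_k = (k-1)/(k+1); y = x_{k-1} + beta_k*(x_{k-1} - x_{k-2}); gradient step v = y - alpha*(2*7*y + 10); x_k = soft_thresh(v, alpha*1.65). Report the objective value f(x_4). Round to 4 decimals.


FISTA on f(x) = 7*x^2 + 10*x + 1.65*|x|
L = 14, alpha = 0.0348
Iteration 1: beta = 0.0, y = -0.5556 + 0.0*(-0.5556 + 0.5556) = -0.5556
  grad(y) = 2.2216, v = y - alpha*grad = -0.6329
  prox(v) = soft_thresh(-0.6329, 0.0574) = -0.5755
Iteration 2: beta = 0.3333, y = -0.5755 + 0.3333*(-0.5755 + 0.5556) = -0.5821
  grad(y) = 1.8503, v = y - alpha*grad = -0.6465
  prox(v) = soft_thresh(-0.6465, 0.0574) = -0.5891
Iteration 3: beta = 0.5, y = -0.5891 + 0.5*(-0.5891 + 0.5755) = -0.5959
  grad(y) = 1.6575, v = y - alpha*grad = -0.6536
  prox(v) = soft_thresh(-0.6536, 0.0574) = -0.5962
Iteration 4: beta = 0.6, y = -0.5962 + 0.6*(-0.5962 + 0.5891) = -0.6004
  grad(y) = 1.5945, v = y - alpha*grad = -0.6559
  prox(v) = soft_thresh(-0.6559, 0.0574) = -0.5985
f(x_4) = 7*(-0.5985)^2 + 10*(-0.5985) + 1.65*|-0.5985| = -2.4901
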